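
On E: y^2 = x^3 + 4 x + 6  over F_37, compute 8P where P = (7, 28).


k = 8 = 1000_2 (binary, LSB first: 0001)
Double-and-add from P = (7, 28):
  bit 0 = 0: acc unchanged = O
  bit 1 = 0: acc unchanged = O
  bit 2 = 0: acc unchanged = O
  bit 3 = 1: acc = O + (26, 0) = (26, 0)

8P = (26, 0)


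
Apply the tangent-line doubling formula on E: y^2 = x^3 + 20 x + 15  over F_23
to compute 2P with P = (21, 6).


Doubling: s = (3 x1^2 + a) / (2 y1)
s = (3*21^2 + 20) / (2*6) mod 23 = 18
x3 = s^2 - 2 x1 mod 23 = 18^2 - 2*21 = 6
y3 = s (x1 - x3) - y1 mod 23 = 18 * (21 - 6) - 6 = 11

2P = (6, 11)


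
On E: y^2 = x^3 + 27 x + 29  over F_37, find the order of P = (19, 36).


Compute successive multiples of P until we hit O:
  1P = (19, 36)
  2P = (36, 1)
  3P = (29, 2)
  4P = (5, 20)
  5P = (6, 0)
  6P = (5, 17)
  7P = (29, 35)
  8P = (36, 36)
  ... (continuing to 10P)
  10P = O

ord(P) = 10


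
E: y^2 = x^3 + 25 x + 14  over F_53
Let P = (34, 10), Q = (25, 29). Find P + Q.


P != Q, so use the chord formula.
s = (y2 - y1) / (x2 - x1) = (19) / (44) mod 53 = 45
x3 = s^2 - x1 - x2 mod 53 = 45^2 - 34 - 25 = 5
y3 = s (x1 - x3) - y1 mod 53 = 45 * (34 - 5) - 10 = 23

P + Q = (5, 23)


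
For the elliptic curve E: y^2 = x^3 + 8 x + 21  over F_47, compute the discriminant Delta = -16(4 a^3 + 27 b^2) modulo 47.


4 a^3 + 27 b^2 = 4*8^3 + 27*21^2 = 2048 + 11907 = 13955
Delta = -16 * (13955) = -223280
Delta mod 47 = 17

Delta = 17 (mod 47)


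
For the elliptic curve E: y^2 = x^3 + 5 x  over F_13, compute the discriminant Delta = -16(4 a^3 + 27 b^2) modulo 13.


4 a^3 + 27 b^2 = 4*5^3 + 27*0^2 = 500 + 0 = 500
Delta = -16 * (500) = -8000
Delta mod 13 = 8

Delta = 8 (mod 13)


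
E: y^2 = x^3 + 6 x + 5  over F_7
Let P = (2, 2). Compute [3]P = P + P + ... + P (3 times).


k = 3 = 11_2 (binary, LSB first: 11)
Double-and-add from P = (2, 2):
  bit 0 = 1: acc = O + (2, 2) = (2, 2)
  bit 1 = 1: acc = (2, 2) + (4, 3) = (3, 1)

3P = (3, 1)


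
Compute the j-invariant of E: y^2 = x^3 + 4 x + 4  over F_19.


Delta = -16(4 a^3 + 27 b^2) mod 19 = 12
-1728 * (4 a)^3 = -1728 * (4*4)^3 mod 19 = 11
j = 11 * 12^(-1) mod 19 = 12

j = 12 (mod 19)


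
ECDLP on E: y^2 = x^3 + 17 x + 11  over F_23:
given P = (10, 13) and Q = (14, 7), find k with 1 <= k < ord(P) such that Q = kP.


Enumerate multiples of P until we hit Q = (14, 7):
  1P = (10, 13)
  2P = (16, 20)
  3P = (22, 19)
  4P = (20, 5)
  5P = (1, 12)
  6P = (14, 7)
Match found at i = 6.

k = 6


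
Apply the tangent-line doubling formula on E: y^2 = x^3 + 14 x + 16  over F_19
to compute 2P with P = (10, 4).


Doubling: s = (3 x1^2 + a) / (2 y1)
s = (3*10^2 + 14) / (2*4) mod 19 = 6
x3 = s^2 - 2 x1 mod 19 = 6^2 - 2*10 = 16
y3 = s (x1 - x3) - y1 mod 19 = 6 * (10 - 16) - 4 = 17

2P = (16, 17)


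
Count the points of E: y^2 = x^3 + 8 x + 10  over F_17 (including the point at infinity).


For each x in F_17, count y with y^2 = x^3 + 8 x + 10 mod 17:
  x = 1: RHS = 2, y in [6, 11]  -> 2 point(s)
  x = 2: RHS = 0, y in [0]  -> 1 point(s)
  x = 4: RHS = 4, y in [2, 15]  -> 2 point(s)
  x = 6: RHS = 2, y in [6, 11]  -> 2 point(s)
  x = 7: RHS = 1, y in [1, 16]  -> 2 point(s)
  x = 8: RHS = 8, y in [5, 12]  -> 2 point(s)
  x = 10: RHS = 2, y in [6, 11]  -> 2 point(s)
  x = 11: RHS = 1, y in [1, 16]  -> 2 point(s)
  x = 12: RHS = 15, y in [7, 10]  -> 2 point(s)
  x = 13: RHS = 16, y in [4, 13]  -> 2 point(s)
  x = 16: RHS = 1, y in [1, 16]  -> 2 point(s)
Affine points: 21. Add the point at infinity: total = 22.

#E(F_17) = 22


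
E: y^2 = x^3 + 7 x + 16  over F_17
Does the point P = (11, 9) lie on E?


Check whether y^2 = x^3 + 7 x + 16 (mod 17) for (x, y) = (11, 9).
LHS: y^2 = 9^2 mod 17 = 13
RHS: x^3 + 7 x + 16 = 11^3 + 7*11 + 16 mod 17 = 13
LHS = RHS

Yes, on the curve


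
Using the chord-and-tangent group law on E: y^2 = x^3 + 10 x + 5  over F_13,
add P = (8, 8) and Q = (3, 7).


P != Q, so use the chord formula.
s = (y2 - y1) / (x2 - x1) = (12) / (8) mod 13 = 8
x3 = s^2 - x1 - x2 mod 13 = 8^2 - 8 - 3 = 1
y3 = s (x1 - x3) - y1 mod 13 = 8 * (8 - 1) - 8 = 9

P + Q = (1, 9)


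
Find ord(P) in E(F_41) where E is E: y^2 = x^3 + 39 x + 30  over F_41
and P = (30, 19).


Compute successive multiples of P until we hit O:
  1P = (30, 19)
  2P = (20, 35)
  3P = (28, 27)
  4P = (40, 21)
  5P = (35, 21)
  6P = (27, 15)
  7P = (4, 2)
  8P = (3, 16)
  ... (continuing to 31P)
  31P = O

ord(P) = 31


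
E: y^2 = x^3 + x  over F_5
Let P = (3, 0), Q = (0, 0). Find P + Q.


P != Q, so use the chord formula.
s = (y2 - y1) / (x2 - x1) = (0) / (2) mod 5 = 0
x3 = s^2 - x1 - x2 mod 5 = 0^2 - 3 - 0 = 2
y3 = s (x1 - x3) - y1 mod 5 = 0 * (3 - 2) - 0 = 0

P + Q = (2, 0)


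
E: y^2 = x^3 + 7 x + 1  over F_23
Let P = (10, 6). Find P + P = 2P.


Doubling: s = (3 x1^2 + a) / (2 y1)
s = (3*10^2 + 7) / (2*6) mod 23 = 16
x3 = s^2 - 2 x1 mod 23 = 16^2 - 2*10 = 6
y3 = s (x1 - x3) - y1 mod 23 = 16 * (10 - 6) - 6 = 12

2P = (6, 12)


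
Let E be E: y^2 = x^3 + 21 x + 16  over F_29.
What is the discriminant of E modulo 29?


4 a^3 + 27 b^2 = 4*21^3 + 27*16^2 = 37044 + 6912 = 43956
Delta = -16 * (43956) = -703296
Delta mod 29 = 12

Delta = 12 (mod 29)


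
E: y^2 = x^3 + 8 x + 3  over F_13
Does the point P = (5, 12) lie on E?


Check whether y^2 = x^3 + 8 x + 3 (mod 13) for (x, y) = (5, 12).
LHS: y^2 = 12^2 mod 13 = 1
RHS: x^3 + 8 x + 3 = 5^3 + 8*5 + 3 mod 13 = 12
LHS != RHS

No, not on the curve


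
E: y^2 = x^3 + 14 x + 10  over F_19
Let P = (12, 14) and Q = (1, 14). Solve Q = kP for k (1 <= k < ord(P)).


Enumerate multiples of P until we hit Q = (1, 14):
  1P = (12, 14)
  2P = (15, 2)
  3P = (8, 8)
  4P = (6, 14)
  5P = (1, 5)
  6P = (4, 15)
  7P = (14, 10)
  8P = (16, 13)
  9P = (16, 6)
  10P = (14, 9)
  11P = (4, 4)
  12P = (1, 14)
Match found at i = 12.

k = 12


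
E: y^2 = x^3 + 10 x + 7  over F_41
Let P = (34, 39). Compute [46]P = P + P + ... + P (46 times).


k = 46 = 101110_2 (binary, LSB first: 011101)
Double-and-add from P = (34, 39):
  bit 0 = 0: acc unchanged = O
  bit 1 = 1: acc = O + (35, 31) = (35, 31)
  bit 2 = 1: acc = (35, 31) + (30, 1) = (12, 25)
  bit 3 = 1: acc = (12, 25) + (26, 7) = (8, 5)
  bit 4 = 0: acc unchanged = (8, 5)
  bit 5 = 1: acc = (8, 5) + (14, 29) = (35, 10)

46P = (35, 10)


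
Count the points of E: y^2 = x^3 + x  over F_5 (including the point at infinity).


For each x in F_5, count y with y^2 = x^3 + 1 x + 0 mod 5:
  x = 0: RHS = 0, y in [0]  -> 1 point(s)
  x = 2: RHS = 0, y in [0]  -> 1 point(s)
  x = 3: RHS = 0, y in [0]  -> 1 point(s)
Affine points: 3. Add the point at infinity: total = 4.

#E(F_5) = 4


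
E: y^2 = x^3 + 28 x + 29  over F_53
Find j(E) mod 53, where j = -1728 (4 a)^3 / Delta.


Delta = -16(4 a^3 + 27 b^2) mod 53 = 52
-1728 * (4 a)^3 = -1728 * (4*28)^3 mod 53 = 31
j = 31 * 52^(-1) mod 53 = 22

j = 22 (mod 53)


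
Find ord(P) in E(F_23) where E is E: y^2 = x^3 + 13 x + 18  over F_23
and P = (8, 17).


Compute successive multiples of P until we hit O:
  1P = (8, 17)
  2P = (0, 15)
  3P = (5, 1)
  4P = (18, 14)
  5P = (1, 20)
  6P = (17, 0)
  7P = (1, 3)
  8P = (18, 9)
  ... (continuing to 12P)
  12P = O

ord(P) = 12


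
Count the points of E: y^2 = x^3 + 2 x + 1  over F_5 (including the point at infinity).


For each x in F_5, count y with y^2 = x^3 + 2 x + 1 mod 5:
  x = 0: RHS = 1, y in [1, 4]  -> 2 point(s)
  x = 1: RHS = 4, y in [2, 3]  -> 2 point(s)
  x = 3: RHS = 4, y in [2, 3]  -> 2 point(s)
Affine points: 6. Add the point at infinity: total = 7.

#E(F_5) = 7


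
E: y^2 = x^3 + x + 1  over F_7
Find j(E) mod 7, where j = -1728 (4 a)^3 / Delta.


Delta = -16(4 a^3 + 27 b^2) mod 7 = 1
-1728 * (4 a)^3 = -1728 * (4*1)^3 mod 7 = 1
j = 1 * 1^(-1) mod 7 = 1

j = 1 (mod 7)


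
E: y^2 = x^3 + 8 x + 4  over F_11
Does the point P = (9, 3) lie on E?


Check whether y^2 = x^3 + 8 x + 4 (mod 11) for (x, y) = (9, 3).
LHS: y^2 = 3^2 mod 11 = 9
RHS: x^3 + 8 x + 4 = 9^3 + 8*9 + 4 mod 11 = 2
LHS != RHS

No, not on the curve


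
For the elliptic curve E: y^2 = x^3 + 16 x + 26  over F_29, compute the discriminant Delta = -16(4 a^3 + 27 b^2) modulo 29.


4 a^3 + 27 b^2 = 4*16^3 + 27*26^2 = 16384 + 18252 = 34636
Delta = -16 * (34636) = -554176
Delta mod 29 = 14

Delta = 14 (mod 29)


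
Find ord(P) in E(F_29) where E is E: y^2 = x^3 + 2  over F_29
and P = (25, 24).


Compute successive multiples of P until we hit O:
  1P = (25, 24)
  2P = (9, 21)
  3P = (28, 28)
  4P = (10, 25)
  5P = (27, 9)
  6P = (26, 27)
  7P = (16, 3)
  8P = (16, 26)
  ... (continuing to 15P)
  15P = O

ord(P) = 15


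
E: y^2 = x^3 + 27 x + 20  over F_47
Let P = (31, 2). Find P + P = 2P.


Doubling: s = (3 x1^2 + a) / (2 y1)
s = (3*31^2 + 27) / (2*2) mod 47 = 46
x3 = s^2 - 2 x1 mod 47 = 46^2 - 2*31 = 33
y3 = s (x1 - x3) - y1 mod 47 = 46 * (31 - 33) - 2 = 0

2P = (33, 0)


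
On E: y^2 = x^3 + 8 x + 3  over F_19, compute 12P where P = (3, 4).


k = 12 = 1100_2 (binary, LSB first: 0011)
Double-and-add from P = (3, 4):
  bit 0 = 0: acc unchanged = O
  bit 1 = 0: acc unchanged = O
  bit 2 = 1: acc = O + (11, 4) = (11, 4)
  bit 3 = 1: acc = (11, 4) + (14, 16) = (10, 0)

12P = (10, 0)


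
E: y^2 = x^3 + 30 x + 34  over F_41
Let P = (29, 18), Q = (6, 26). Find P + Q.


P != Q, so use the chord formula.
s = (y2 - y1) / (x2 - x1) = (8) / (18) mod 41 = 5
x3 = s^2 - x1 - x2 mod 41 = 5^2 - 29 - 6 = 31
y3 = s (x1 - x3) - y1 mod 41 = 5 * (29 - 31) - 18 = 13

P + Q = (31, 13)


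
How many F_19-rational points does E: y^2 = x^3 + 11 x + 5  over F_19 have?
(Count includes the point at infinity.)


For each x in F_19, count y with y^2 = x^3 + 11 x + 5 mod 19:
  x = 0: RHS = 5, y in [9, 10]  -> 2 point(s)
  x = 1: RHS = 17, y in [6, 13]  -> 2 point(s)
  x = 2: RHS = 16, y in [4, 15]  -> 2 point(s)
  x = 7: RHS = 7, y in [8, 11]  -> 2 point(s)
  x = 8: RHS = 16, y in [4, 15]  -> 2 point(s)
  x = 9: RHS = 16, y in [4, 15]  -> 2 point(s)
  x = 15: RHS = 11, y in [7, 12]  -> 2 point(s)
Affine points: 14. Add the point at infinity: total = 15.

#E(F_19) = 15


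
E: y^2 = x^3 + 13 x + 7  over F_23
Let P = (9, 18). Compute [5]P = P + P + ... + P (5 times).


k = 5 = 101_2 (binary, LSB first: 101)
Double-and-add from P = (9, 18):
  bit 0 = 1: acc = O + (9, 18) = (9, 18)
  bit 1 = 0: acc unchanged = (9, 18)
  bit 2 = 1: acc = (9, 18) + (9, 18) = (9, 5)

5P = (9, 5)


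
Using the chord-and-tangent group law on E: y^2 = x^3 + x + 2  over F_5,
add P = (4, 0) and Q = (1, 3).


P != Q, so use the chord formula.
s = (y2 - y1) / (x2 - x1) = (3) / (2) mod 5 = 4
x3 = s^2 - x1 - x2 mod 5 = 4^2 - 4 - 1 = 1
y3 = s (x1 - x3) - y1 mod 5 = 4 * (4 - 1) - 0 = 2

P + Q = (1, 2)


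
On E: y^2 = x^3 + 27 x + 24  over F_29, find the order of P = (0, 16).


Compute successive multiples of P until we hit O:
  1P = (0, 16)
  2P = (23, 9)
  3P = (13, 22)
  4P = (3, 25)
  5P = (6, 24)
  6P = (28, 24)
  7P = (7, 11)
  8P = (16, 12)
  ... (continuing to 39P)
  39P = O

ord(P) = 39


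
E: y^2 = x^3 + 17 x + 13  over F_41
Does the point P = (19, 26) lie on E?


Check whether y^2 = x^3 + 17 x + 13 (mod 41) for (x, y) = (19, 26).
LHS: y^2 = 26^2 mod 41 = 20
RHS: x^3 + 17 x + 13 = 19^3 + 17*19 + 13 mod 41 = 20
LHS = RHS

Yes, on the curve


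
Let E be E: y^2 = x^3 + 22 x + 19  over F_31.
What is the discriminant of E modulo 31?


4 a^3 + 27 b^2 = 4*22^3 + 27*19^2 = 42592 + 9747 = 52339
Delta = -16 * (52339) = -837424
Delta mod 31 = 10

Delta = 10 (mod 31)


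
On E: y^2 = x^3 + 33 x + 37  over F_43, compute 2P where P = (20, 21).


Doubling: s = (3 x1^2 + a) / (2 y1)
s = (3*20^2 + 33) / (2*21) mod 43 = 14
x3 = s^2 - 2 x1 mod 43 = 14^2 - 2*20 = 27
y3 = s (x1 - x3) - y1 mod 43 = 14 * (20 - 27) - 21 = 10

2P = (27, 10)


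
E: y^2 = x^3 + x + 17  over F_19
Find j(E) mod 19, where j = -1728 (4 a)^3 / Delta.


Delta = -16(4 a^3 + 27 b^2) mod 19 = 13
-1728 * (4 a)^3 = -1728 * (4*1)^3 mod 19 = 7
j = 7 * 13^(-1) mod 19 = 2

j = 2 (mod 19)


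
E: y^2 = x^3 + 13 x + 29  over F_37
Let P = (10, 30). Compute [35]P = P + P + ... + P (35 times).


k = 35 = 100011_2 (binary, LSB first: 110001)
Double-and-add from P = (10, 30):
  bit 0 = 1: acc = O + (10, 30) = (10, 30)
  bit 1 = 1: acc = (10, 30) + (13, 8) = (2, 10)
  bit 2 = 0: acc unchanged = (2, 10)
  bit 3 = 0: acc unchanged = (2, 10)
  bit 4 = 0: acc unchanged = (2, 10)
  bit 5 = 1: acc = (2, 10) + (22, 23) = (10, 7)

35P = (10, 7)


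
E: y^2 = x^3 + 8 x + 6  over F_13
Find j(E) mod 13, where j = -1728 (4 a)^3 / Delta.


Delta = -16(4 a^3 + 27 b^2) mod 13 = 1
-1728 * (4 a)^3 = -1728 * (4*8)^3 mod 13 = 8
j = 8 * 1^(-1) mod 13 = 8

j = 8 (mod 13)


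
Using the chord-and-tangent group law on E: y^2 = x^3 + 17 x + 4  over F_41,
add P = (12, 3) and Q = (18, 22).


P != Q, so use the chord formula.
s = (y2 - y1) / (x2 - x1) = (19) / (6) mod 41 = 10
x3 = s^2 - x1 - x2 mod 41 = 10^2 - 12 - 18 = 29
y3 = s (x1 - x3) - y1 mod 41 = 10 * (12 - 29) - 3 = 32

P + Q = (29, 32)


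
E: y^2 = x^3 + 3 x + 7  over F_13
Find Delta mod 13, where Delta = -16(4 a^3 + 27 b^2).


4 a^3 + 27 b^2 = 4*3^3 + 27*7^2 = 108 + 1323 = 1431
Delta = -16 * (1431) = -22896
Delta mod 13 = 10

Delta = 10 (mod 13)


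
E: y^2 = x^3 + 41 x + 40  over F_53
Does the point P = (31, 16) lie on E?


Check whether y^2 = x^3 + 41 x + 40 (mod 53) for (x, y) = (31, 16).
LHS: y^2 = 16^2 mod 53 = 44
RHS: x^3 + 41 x + 40 = 31^3 + 41*31 + 40 mod 53 = 44
LHS = RHS

Yes, on the curve


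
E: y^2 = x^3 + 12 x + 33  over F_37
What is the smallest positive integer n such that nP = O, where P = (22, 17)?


Compute successive multiples of P until we hit O:
  1P = (22, 17)
  2P = (5, 12)
  3P = (17, 28)
  4P = (28, 11)
  5P = (25, 23)
  6P = (31, 2)
  7P = (32, 12)
  8P = (11, 33)
  ... (continuing to 22P)
  22P = O

ord(P) = 22


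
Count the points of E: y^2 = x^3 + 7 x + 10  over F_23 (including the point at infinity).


For each x in F_23, count y with y^2 = x^3 + 7 x + 10 mod 23:
  x = 1: RHS = 18, y in [8, 15]  -> 2 point(s)
  x = 2: RHS = 9, y in [3, 20]  -> 2 point(s)
  x = 3: RHS = 12, y in [9, 14]  -> 2 point(s)
  x = 5: RHS = 9, y in [3, 20]  -> 2 point(s)
  x = 8: RHS = 3, y in [7, 16]  -> 2 point(s)
  x = 14: RHS = 0, y in [0]  -> 1 point(s)
  x = 16: RHS = 9, y in [3, 20]  -> 2 point(s)
  x = 20: RHS = 8, y in [10, 13]  -> 2 point(s)
  x = 22: RHS = 2, y in [5, 18]  -> 2 point(s)
Affine points: 17. Add the point at infinity: total = 18.

#E(F_23) = 18


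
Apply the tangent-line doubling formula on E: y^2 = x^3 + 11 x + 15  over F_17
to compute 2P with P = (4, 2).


Doubling: s = (3 x1^2 + a) / (2 y1)
s = (3*4^2 + 11) / (2*2) mod 17 = 2
x3 = s^2 - 2 x1 mod 17 = 2^2 - 2*4 = 13
y3 = s (x1 - x3) - y1 mod 17 = 2 * (4 - 13) - 2 = 14

2P = (13, 14)


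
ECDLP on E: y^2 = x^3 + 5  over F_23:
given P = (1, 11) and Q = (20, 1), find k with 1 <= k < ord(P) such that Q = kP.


Enumerate multiples of P until we hit Q = (20, 1):
  1P = (1, 11)
  2P = (7, 7)
  3P = (18, 8)
  4P = (10, 19)
  5P = (2, 6)
  6P = (22, 2)
  7P = (3, 3)
  8P = (12, 10)
  9P = (14, 9)
  10P = (20, 22)
  11P = (11, 5)
  12P = (4, 0)
  13P = (11, 18)
  14P = (20, 1)
Match found at i = 14.

k = 14


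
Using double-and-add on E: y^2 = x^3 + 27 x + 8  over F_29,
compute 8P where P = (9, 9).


k = 8 = 1000_2 (binary, LSB first: 0001)
Double-and-add from P = (9, 9):
  bit 0 = 0: acc unchanged = O
  bit 1 = 0: acc unchanged = O
  bit 2 = 0: acc unchanged = O
  bit 3 = 1: acc = O + (3, 0) = (3, 0)

8P = (3, 0)


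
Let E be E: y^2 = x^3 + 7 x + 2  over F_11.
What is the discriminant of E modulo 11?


4 a^3 + 27 b^2 = 4*7^3 + 27*2^2 = 1372 + 108 = 1480
Delta = -16 * (1480) = -23680
Delta mod 11 = 3

Delta = 3 (mod 11)


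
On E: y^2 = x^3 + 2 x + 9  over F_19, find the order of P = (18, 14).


Compute successive multiples of P until we hit O:
  1P = (18, 14)
  2P = (7, 9)
  3P = (3, 17)
  4P = (14, 8)
  5P = (13, 3)
  6P = (5, 7)
  7P = (0, 3)
  8P = (8, 9)
  ... (continuing to 23P)
  23P = O

ord(P) = 23


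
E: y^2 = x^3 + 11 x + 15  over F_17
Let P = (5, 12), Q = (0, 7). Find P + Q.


P != Q, so use the chord formula.
s = (y2 - y1) / (x2 - x1) = (12) / (12) mod 17 = 1
x3 = s^2 - x1 - x2 mod 17 = 1^2 - 5 - 0 = 13
y3 = s (x1 - x3) - y1 mod 17 = 1 * (5 - 13) - 12 = 14

P + Q = (13, 14)


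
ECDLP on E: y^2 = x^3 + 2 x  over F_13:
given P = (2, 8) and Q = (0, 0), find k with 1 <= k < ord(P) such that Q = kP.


Enumerate multiples of P until we hit Q = (0, 0):
  1P = (2, 8)
  2P = (12, 6)
  3P = (11, 12)
  4P = (1, 4)
  5P = (0, 0)
Match found at i = 5.

k = 5


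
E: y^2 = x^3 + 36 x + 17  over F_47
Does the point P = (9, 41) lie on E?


Check whether y^2 = x^3 + 36 x + 17 (mod 47) for (x, y) = (9, 41).
LHS: y^2 = 41^2 mod 47 = 36
RHS: x^3 + 36 x + 17 = 9^3 + 36*9 + 17 mod 47 = 36
LHS = RHS

Yes, on the curve


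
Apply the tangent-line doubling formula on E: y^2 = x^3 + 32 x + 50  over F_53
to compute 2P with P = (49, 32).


Doubling: s = (3 x1^2 + a) / (2 y1)
s = (3*49^2 + 32) / (2*32) mod 53 = 41
x3 = s^2 - 2 x1 mod 53 = 41^2 - 2*49 = 46
y3 = s (x1 - x3) - y1 mod 53 = 41 * (49 - 46) - 32 = 38

2P = (46, 38)


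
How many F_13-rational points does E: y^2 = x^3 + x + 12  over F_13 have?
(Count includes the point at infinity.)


For each x in F_13, count y with y^2 = x^3 + 1 x + 12 mod 13:
  x = 0: RHS = 12, y in [5, 8]  -> 2 point(s)
  x = 1: RHS = 1, y in [1, 12]  -> 2 point(s)
  x = 2: RHS = 9, y in [3, 10]  -> 2 point(s)
  x = 3: RHS = 3, y in [4, 9]  -> 2 point(s)
  x = 5: RHS = 12, y in [5, 8]  -> 2 point(s)
  x = 6: RHS = 0, y in [0]  -> 1 point(s)
  x = 8: RHS = 12, y in [5, 8]  -> 2 point(s)
  x = 9: RHS = 9, y in [3, 10]  -> 2 point(s)
  x = 12: RHS = 10, y in [6, 7]  -> 2 point(s)
Affine points: 17. Add the point at infinity: total = 18.

#E(F_13) = 18


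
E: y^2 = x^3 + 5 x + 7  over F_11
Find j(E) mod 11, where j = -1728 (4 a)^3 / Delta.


Delta = -16(4 a^3 + 27 b^2) mod 11 = 4
-1728 * (4 a)^3 = -1728 * (4*5)^3 mod 11 = 8
j = 8 * 4^(-1) mod 11 = 2

j = 2 (mod 11)


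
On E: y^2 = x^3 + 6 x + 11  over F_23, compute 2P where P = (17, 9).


Doubling: s = (3 x1^2 + a) / (2 y1)
s = (3*17^2 + 6) / (2*9) mod 23 = 14
x3 = s^2 - 2 x1 mod 23 = 14^2 - 2*17 = 1
y3 = s (x1 - x3) - y1 mod 23 = 14 * (17 - 1) - 9 = 8

2P = (1, 8)


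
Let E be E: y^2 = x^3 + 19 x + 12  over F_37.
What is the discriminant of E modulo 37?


4 a^3 + 27 b^2 = 4*19^3 + 27*12^2 = 27436 + 3888 = 31324
Delta = -16 * (31324) = -501184
Delta mod 37 = 18

Delta = 18 (mod 37)


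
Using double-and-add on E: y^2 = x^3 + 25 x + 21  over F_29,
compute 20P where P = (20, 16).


k = 20 = 10100_2 (binary, LSB first: 00101)
Double-and-add from P = (20, 16):
  bit 0 = 0: acc unchanged = O
  bit 1 = 0: acc unchanged = O
  bit 2 = 1: acc = O + (28, 16) = (28, 16)
  bit 3 = 0: acc unchanged = (28, 16)
  bit 4 = 1: acc = (28, 16) + (3, 6) = (26, 8)

20P = (26, 8)


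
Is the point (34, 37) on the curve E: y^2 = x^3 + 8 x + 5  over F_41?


Check whether y^2 = x^3 + 8 x + 5 (mod 41) for (x, y) = (34, 37).
LHS: y^2 = 37^2 mod 41 = 16
RHS: x^3 + 8 x + 5 = 34^3 + 8*34 + 5 mod 41 = 16
LHS = RHS

Yes, on the curve


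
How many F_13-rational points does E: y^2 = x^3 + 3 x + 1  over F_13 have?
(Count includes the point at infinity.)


For each x in F_13, count y with y^2 = x^3 + 3 x + 1 mod 13:
  x = 0: RHS = 1, y in [1, 12]  -> 2 point(s)
  x = 4: RHS = 12, y in [5, 8]  -> 2 point(s)
  x = 6: RHS = 1, y in [1, 12]  -> 2 point(s)
  x = 7: RHS = 1, y in [1, 12]  -> 2 point(s)
  x = 8: RHS = 4, y in [2, 11]  -> 2 point(s)
  x = 9: RHS = 3, y in [4, 9]  -> 2 point(s)
  x = 10: RHS = 4, y in [2, 11]  -> 2 point(s)
  x = 11: RHS = 0, y in [0]  -> 1 point(s)
  x = 12: RHS = 10, y in [6, 7]  -> 2 point(s)
Affine points: 17. Add the point at infinity: total = 18.

#E(F_13) = 18


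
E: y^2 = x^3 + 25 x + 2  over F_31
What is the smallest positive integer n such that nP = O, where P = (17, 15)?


Compute successive multiples of P until we hit O:
  1P = (17, 15)
  2P = (15, 30)
  3P = (1, 20)
  4P = (20, 15)
  5P = (25, 16)
  6P = (5, 2)
  7P = (19, 19)
  8P = (30, 21)
  ... (continuing to 24P)
  24P = O

ord(P) = 24


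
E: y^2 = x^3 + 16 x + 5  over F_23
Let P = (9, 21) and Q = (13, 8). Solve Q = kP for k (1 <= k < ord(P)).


Enumerate multiples of P until we hit Q = (13, 8):
  1P = (9, 21)
  2P = (13, 8)
Match found at i = 2.

k = 2


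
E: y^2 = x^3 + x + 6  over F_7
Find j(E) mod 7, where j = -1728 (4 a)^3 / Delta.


Delta = -16(4 a^3 + 27 b^2) mod 7 = 1
-1728 * (4 a)^3 = -1728 * (4*1)^3 mod 7 = 1
j = 1 * 1^(-1) mod 7 = 1

j = 1 (mod 7)


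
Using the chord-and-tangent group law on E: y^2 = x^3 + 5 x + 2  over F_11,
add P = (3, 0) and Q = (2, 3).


P != Q, so use the chord formula.
s = (y2 - y1) / (x2 - x1) = (3) / (10) mod 11 = 8
x3 = s^2 - x1 - x2 mod 11 = 8^2 - 3 - 2 = 4
y3 = s (x1 - x3) - y1 mod 11 = 8 * (3 - 4) - 0 = 3

P + Q = (4, 3)


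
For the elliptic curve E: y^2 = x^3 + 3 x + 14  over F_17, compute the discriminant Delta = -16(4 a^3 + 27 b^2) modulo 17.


4 a^3 + 27 b^2 = 4*3^3 + 27*14^2 = 108 + 5292 = 5400
Delta = -16 * (5400) = -86400
Delta mod 17 = 11

Delta = 11 (mod 17)


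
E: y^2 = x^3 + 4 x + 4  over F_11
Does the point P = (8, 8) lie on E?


Check whether y^2 = x^3 + 4 x + 4 (mod 11) for (x, y) = (8, 8).
LHS: y^2 = 8^2 mod 11 = 9
RHS: x^3 + 4 x + 4 = 8^3 + 4*8 + 4 mod 11 = 9
LHS = RHS

Yes, on the curve


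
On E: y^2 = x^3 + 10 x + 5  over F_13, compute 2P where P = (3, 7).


Doubling: s = (3 x1^2 + a) / (2 y1)
s = (3*3^2 + 10) / (2*7) mod 13 = 11
x3 = s^2 - 2 x1 mod 13 = 11^2 - 2*3 = 11
y3 = s (x1 - x3) - y1 mod 13 = 11 * (3 - 11) - 7 = 9

2P = (11, 9)


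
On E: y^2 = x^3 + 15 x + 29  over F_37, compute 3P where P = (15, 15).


k = 3 = 11_2 (binary, LSB first: 11)
Double-and-add from P = (15, 15):
  bit 0 = 1: acc = O + (15, 15) = (15, 15)
  bit 1 = 1: acc = (15, 15) + (18, 27) = (20, 2)

3P = (20, 2)


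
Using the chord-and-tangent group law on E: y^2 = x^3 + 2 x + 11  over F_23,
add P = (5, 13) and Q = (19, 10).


P != Q, so use the chord formula.
s = (y2 - y1) / (x2 - x1) = (20) / (14) mod 23 = 8
x3 = s^2 - x1 - x2 mod 23 = 8^2 - 5 - 19 = 17
y3 = s (x1 - x3) - y1 mod 23 = 8 * (5 - 17) - 13 = 6

P + Q = (17, 6)


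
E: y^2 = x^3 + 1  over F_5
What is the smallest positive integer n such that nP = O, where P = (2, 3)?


Compute successive multiples of P until we hit O:
  1P = (2, 3)
  2P = (0, 1)
  3P = (4, 0)
  4P = (0, 4)
  5P = (2, 2)
  6P = O

ord(P) = 6


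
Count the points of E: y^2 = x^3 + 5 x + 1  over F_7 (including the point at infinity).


For each x in F_7, count y with y^2 = x^3 + 5 x + 1 mod 7:
  x = 0: RHS = 1, y in [1, 6]  -> 2 point(s)
  x = 1: RHS = 0, y in [0]  -> 1 point(s)
  x = 3: RHS = 1, y in [1, 6]  -> 2 point(s)
  x = 4: RHS = 1, y in [1, 6]  -> 2 point(s)
  x = 5: RHS = 4, y in [2, 5]  -> 2 point(s)
  x = 6: RHS = 2, y in [3, 4]  -> 2 point(s)
Affine points: 11. Add the point at infinity: total = 12.

#E(F_7) = 12


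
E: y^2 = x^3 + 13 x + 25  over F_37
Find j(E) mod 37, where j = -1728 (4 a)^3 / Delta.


Delta = -16(4 a^3 + 27 b^2) mod 37 = 18
-1728 * (4 a)^3 = -1728 * (4*13)^3 mod 37 = 14
j = 14 * 18^(-1) mod 37 = 9

j = 9 (mod 37)


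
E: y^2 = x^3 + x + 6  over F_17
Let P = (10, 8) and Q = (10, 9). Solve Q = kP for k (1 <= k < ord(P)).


Enumerate multiples of P until we hit Q = (10, 9):
  1P = (10, 8)
  2P = (5, 0)
  3P = (10, 9)
Match found at i = 3.

k = 3


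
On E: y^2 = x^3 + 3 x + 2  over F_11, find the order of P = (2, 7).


Compute successive multiples of P until we hit O:
  1P = (2, 7)
  2P = (10, 8)
  3P = (4, 1)
  4P = (3, 7)
  5P = (6, 4)
  6P = (7, 5)
  7P = (7, 6)
  8P = (6, 7)
  ... (continuing to 13P)
  13P = O

ord(P) = 13


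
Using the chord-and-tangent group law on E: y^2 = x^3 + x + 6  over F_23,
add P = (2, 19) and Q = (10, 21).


P != Q, so use the chord formula.
s = (y2 - y1) / (x2 - x1) = (2) / (8) mod 23 = 6
x3 = s^2 - x1 - x2 mod 23 = 6^2 - 2 - 10 = 1
y3 = s (x1 - x3) - y1 mod 23 = 6 * (2 - 1) - 19 = 10

P + Q = (1, 10)


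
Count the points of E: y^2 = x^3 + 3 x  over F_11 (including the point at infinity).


For each x in F_11, count y with y^2 = x^3 + 3 x + 0 mod 11:
  x = 0: RHS = 0, y in [0]  -> 1 point(s)
  x = 1: RHS = 4, y in [2, 9]  -> 2 point(s)
  x = 2: RHS = 3, y in [5, 6]  -> 2 point(s)
  x = 3: RHS = 3, y in [5, 6]  -> 2 point(s)
  x = 6: RHS = 3, y in [5, 6]  -> 2 point(s)
  x = 7: RHS = 1, y in [1, 10]  -> 2 point(s)
Affine points: 11. Add the point at infinity: total = 12.

#E(F_11) = 12


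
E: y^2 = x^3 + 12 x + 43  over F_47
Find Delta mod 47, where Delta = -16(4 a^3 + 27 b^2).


4 a^3 + 27 b^2 = 4*12^3 + 27*43^2 = 6912 + 49923 = 56835
Delta = -16 * (56835) = -909360
Delta mod 47 = 43

Delta = 43 (mod 47)


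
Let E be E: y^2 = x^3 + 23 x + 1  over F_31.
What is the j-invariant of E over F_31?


Delta = -16(4 a^3 + 27 b^2) mod 31 = 3
-1728 * (4 a)^3 = -1728 * (4*23)^3 mod 31 = 23
j = 23 * 3^(-1) mod 31 = 18

j = 18 (mod 31)


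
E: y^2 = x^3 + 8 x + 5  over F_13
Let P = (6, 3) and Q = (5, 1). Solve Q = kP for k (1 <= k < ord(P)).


Enumerate multiples of P until we hit Q = (5, 1):
  1P = (6, 3)
  2P = (5, 12)
  3P = (5, 1)
Match found at i = 3.

k = 3


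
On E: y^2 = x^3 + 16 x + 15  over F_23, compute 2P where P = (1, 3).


Doubling: s = (3 x1^2 + a) / (2 y1)
s = (3*1^2 + 16) / (2*3) mod 23 = 7
x3 = s^2 - 2 x1 mod 23 = 7^2 - 2*1 = 1
y3 = s (x1 - x3) - y1 mod 23 = 7 * (1 - 1) - 3 = 20

2P = (1, 20)


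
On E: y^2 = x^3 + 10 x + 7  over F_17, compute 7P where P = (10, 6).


k = 7 = 111_2 (binary, LSB first: 111)
Double-and-add from P = (10, 6):
  bit 0 = 1: acc = O + (10, 6) = (10, 6)
  bit 1 = 1: acc = (10, 6) + (16, 9) = (4, 14)
  bit 2 = 1: acc = (4, 14) + (1, 16) = (3, 8)

7P = (3, 8)


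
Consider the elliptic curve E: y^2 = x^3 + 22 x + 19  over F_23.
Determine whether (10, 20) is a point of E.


Check whether y^2 = x^3 + 22 x + 19 (mod 23) for (x, y) = (10, 20).
LHS: y^2 = 20^2 mod 23 = 9
RHS: x^3 + 22 x + 19 = 10^3 + 22*10 + 19 mod 23 = 20
LHS != RHS

No, not on the curve


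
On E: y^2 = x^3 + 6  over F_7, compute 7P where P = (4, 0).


k = 7 = 111_2 (binary, LSB first: 111)
Double-and-add from P = (4, 0):
  bit 0 = 1: acc = O + (4, 0) = (4, 0)
  bit 1 = 1: acc = (4, 0) + O = (4, 0)
  bit 2 = 1: acc = (4, 0) + O = (4, 0)

7P = (4, 0)


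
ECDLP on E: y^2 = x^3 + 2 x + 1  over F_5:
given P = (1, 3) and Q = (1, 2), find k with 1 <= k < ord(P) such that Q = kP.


Enumerate multiples of P until we hit Q = (1, 2):
  1P = (1, 3)
  2P = (3, 2)
  3P = (0, 4)
  4P = (0, 1)
  5P = (3, 3)
  6P = (1, 2)
Match found at i = 6.

k = 6


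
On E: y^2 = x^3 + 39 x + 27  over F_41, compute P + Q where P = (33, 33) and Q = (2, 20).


P != Q, so use the chord formula.
s = (y2 - y1) / (x2 - x1) = (28) / (10) mod 41 = 11
x3 = s^2 - x1 - x2 mod 41 = 11^2 - 33 - 2 = 4
y3 = s (x1 - x3) - y1 mod 41 = 11 * (33 - 4) - 33 = 40

P + Q = (4, 40)


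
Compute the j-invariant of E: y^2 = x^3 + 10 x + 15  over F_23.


Delta = -16(4 a^3 + 27 b^2) mod 23 = 7
-1728 * (4 a)^3 = -1728 * (4*10)^3 mod 23 = 4
j = 4 * 7^(-1) mod 23 = 17

j = 17 (mod 23)


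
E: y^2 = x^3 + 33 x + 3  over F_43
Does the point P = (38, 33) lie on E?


Check whether y^2 = x^3 + 33 x + 3 (mod 43) for (x, y) = (38, 33).
LHS: y^2 = 33^2 mod 43 = 14
RHS: x^3 + 33 x + 3 = 38^3 + 33*38 + 3 mod 43 = 14
LHS = RHS

Yes, on the curve


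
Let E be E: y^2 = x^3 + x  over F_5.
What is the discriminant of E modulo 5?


4 a^3 + 27 b^2 = 4*1^3 + 27*0^2 = 4 + 0 = 4
Delta = -16 * (4) = -64
Delta mod 5 = 1

Delta = 1 (mod 5)


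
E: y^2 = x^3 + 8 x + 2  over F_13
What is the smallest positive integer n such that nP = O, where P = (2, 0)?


Compute successive multiples of P until we hit O:
  1P = (2, 0)
  2P = O

ord(P) = 2


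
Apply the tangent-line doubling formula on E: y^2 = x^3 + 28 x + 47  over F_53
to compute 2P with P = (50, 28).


Doubling: s = (3 x1^2 + a) / (2 y1)
s = (3*50^2 + 28) / (2*28) mod 53 = 36
x3 = s^2 - 2 x1 mod 53 = 36^2 - 2*50 = 30
y3 = s (x1 - x3) - y1 mod 53 = 36 * (50 - 30) - 28 = 3

2P = (30, 3)


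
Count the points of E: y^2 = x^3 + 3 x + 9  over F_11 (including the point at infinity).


For each x in F_11, count y with y^2 = x^3 + 3 x + 9 mod 11:
  x = 0: RHS = 9, y in [3, 8]  -> 2 point(s)
  x = 2: RHS = 1, y in [1, 10]  -> 2 point(s)
  x = 3: RHS = 1, y in [1, 10]  -> 2 point(s)
  x = 6: RHS = 1, y in [1, 10]  -> 2 point(s)
  x = 10: RHS = 5, y in [4, 7]  -> 2 point(s)
Affine points: 10. Add the point at infinity: total = 11.

#E(F_11) = 11


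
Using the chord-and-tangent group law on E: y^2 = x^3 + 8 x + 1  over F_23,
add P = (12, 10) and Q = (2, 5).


P != Q, so use the chord formula.
s = (y2 - y1) / (x2 - x1) = (18) / (13) mod 23 = 12
x3 = s^2 - x1 - x2 mod 23 = 12^2 - 12 - 2 = 15
y3 = s (x1 - x3) - y1 mod 23 = 12 * (12 - 15) - 10 = 0

P + Q = (15, 0)


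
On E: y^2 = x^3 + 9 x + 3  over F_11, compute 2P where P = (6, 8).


Doubling: s = (3 x1^2 + a) / (2 y1)
s = (3*6^2 + 9) / (2*8) mod 11 = 8
x3 = s^2 - 2 x1 mod 11 = 8^2 - 2*6 = 8
y3 = s (x1 - x3) - y1 mod 11 = 8 * (6 - 8) - 8 = 9

2P = (8, 9)


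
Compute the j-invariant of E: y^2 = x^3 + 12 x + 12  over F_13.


Delta = -16(4 a^3 + 27 b^2) mod 13 = 9
-1728 * (4 a)^3 = -1728 * (4*12)^3 mod 13 = 1
j = 1 * 9^(-1) mod 13 = 3

j = 3 (mod 13)


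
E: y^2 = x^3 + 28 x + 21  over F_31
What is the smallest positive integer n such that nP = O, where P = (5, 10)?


Compute successive multiples of P until we hit O:
  1P = (5, 10)
  2P = (29, 9)
  3P = (16, 15)
  4P = (12, 15)
  5P = (24, 3)
  6P = (6, 23)
  7P = (3, 16)
  8P = (1, 9)
  ... (continuing to 18P)
  18P = O

ord(P) = 18


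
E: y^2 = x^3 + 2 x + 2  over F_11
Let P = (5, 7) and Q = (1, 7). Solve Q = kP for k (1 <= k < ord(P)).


Enumerate multiples of P until we hit Q = (1, 7):
  1P = (5, 7)
  2P = (1, 4)
  3P = (9, 1)
  4P = (2, 5)
  5P = (2, 6)
  6P = (9, 10)
  7P = (1, 7)
Match found at i = 7.

k = 7


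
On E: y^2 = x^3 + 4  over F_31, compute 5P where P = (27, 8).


k = 5 = 101_2 (binary, LSB first: 101)
Double-and-add from P = (27, 8):
  bit 0 = 1: acc = O + (27, 8) = (27, 8)
  bit 1 = 0: acc unchanged = (27, 8)
  bit 2 = 1: acc = (27, 8) + (17, 9) = (27, 23)

5P = (27, 23)


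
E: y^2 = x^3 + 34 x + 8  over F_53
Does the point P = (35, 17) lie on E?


Check whether y^2 = x^3 + 34 x + 8 (mod 53) for (x, y) = (35, 17).
LHS: y^2 = 17^2 mod 53 = 24
RHS: x^3 + 34 x + 8 = 35^3 + 34*35 + 8 mod 53 = 30
LHS != RHS

No, not on the curve


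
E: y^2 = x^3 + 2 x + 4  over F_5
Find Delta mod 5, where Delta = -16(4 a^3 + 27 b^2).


4 a^3 + 27 b^2 = 4*2^3 + 27*4^2 = 32 + 432 = 464
Delta = -16 * (464) = -7424
Delta mod 5 = 1

Delta = 1 (mod 5)


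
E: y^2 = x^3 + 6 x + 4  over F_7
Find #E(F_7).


For each x in F_7, count y with y^2 = x^3 + 6 x + 4 mod 7:
  x = 0: RHS = 4, y in [2, 5]  -> 2 point(s)
  x = 1: RHS = 4, y in [2, 5]  -> 2 point(s)
  x = 3: RHS = 0, y in [0]  -> 1 point(s)
  x = 4: RHS = 1, y in [1, 6]  -> 2 point(s)
  x = 6: RHS = 4, y in [2, 5]  -> 2 point(s)
Affine points: 9. Add the point at infinity: total = 10.

#E(F_7) = 10


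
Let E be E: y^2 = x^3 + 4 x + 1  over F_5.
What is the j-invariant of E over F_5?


Delta = -16(4 a^3 + 27 b^2) mod 5 = 2
-1728 * (4 a)^3 = -1728 * (4*4)^3 mod 5 = 2
j = 2 * 2^(-1) mod 5 = 1

j = 1 (mod 5)


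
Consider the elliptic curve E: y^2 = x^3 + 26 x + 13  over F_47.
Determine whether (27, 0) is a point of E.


Check whether y^2 = x^3 + 26 x + 13 (mod 47) for (x, y) = (27, 0).
LHS: y^2 = 0^2 mod 47 = 0
RHS: x^3 + 26 x + 13 = 27^3 + 26*27 + 13 mod 47 = 0
LHS = RHS

Yes, on the curve


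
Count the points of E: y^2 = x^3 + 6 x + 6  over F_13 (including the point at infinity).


For each x in F_13, count y with y^2 = x^3 + 6 x + 6 mod 13:
  x = 1: RHS = 0, y in [0]  -> 1 point(s)
  x = 2: RHS = 0, y in [0]  -> 1 point(s)
  x = 3: RHS = 12, y in [5, 8]  -> 2 point(s)
  x = 4: RHS = 3, y in [4, 9]  -> 2 point(s)
  x = 7: RHS = 1, y in [1, 12]  -> 2 point(s)
  x = 9: RHS = 9, y in [3, 10]  -> 2 point(s)
  x = 10: RHS = 0, y in [0]  -> 1 point(s)
  x = 11: RHS = 12, y in [5, 8]  -> 2 point(s)
  x = 12: RHS = 12, y in [5, 8]  -> 2 point(s)
Affine points: 15. Add the point at infinity: total = 16.

#E(F_13) = 16


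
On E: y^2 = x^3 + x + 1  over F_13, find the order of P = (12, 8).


Compute successive multiples of P until we hit O:
  1P = (12, 8)
  2P = (11, 2)
  3P = (0, 12)
  4P = (4, 11)
  5P = (1, 9)
  6P = (10, 6)
  7P = (5, 12)
  8P = (8, 12)
  ... (continuing to 18P)
  18P = O

ord(P) = 18


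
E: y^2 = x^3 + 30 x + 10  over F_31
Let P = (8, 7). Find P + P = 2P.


Doubling: s = (3 x1^2 + a) / (2 y1)
s = (3*8^2 + 30) / (2*7) mod 31 = 7
x3 = s^2 - 2 x1 mod 31 = 7^2 - 2*8 = 2
y3 = s (x1 - x3) - y1 mod 31 = 7 * (8 - 2) - 7 = 4

2P = (2, 4)


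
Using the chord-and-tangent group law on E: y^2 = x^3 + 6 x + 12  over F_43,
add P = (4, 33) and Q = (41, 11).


P != Q, so use the chord formula.
s = (y2 - y1) / (x2 - x1) = (21) / (37) mod 43 = 18
x3 = s^2 - x1 - x2 mod 43 = 18^2 - 4 - 41 = 21
y3 = s (x1 - x3) - y1 mod 43 = 18 * (4 - 21) - 33 = 5

P + Q = (21, 5)


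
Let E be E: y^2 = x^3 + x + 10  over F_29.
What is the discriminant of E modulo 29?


4 a^3 + 27 b^2 = 4*1^3 + 27*10^2 = 4 + 2700 = 2704
Delta = -16 * (2704) = -43264
Delta mod 29 = 4

Delta = 4 (mod 29)


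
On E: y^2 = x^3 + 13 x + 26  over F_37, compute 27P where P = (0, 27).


k = 27 = 11011_2 (binary, LSB first: 11011)
Double-and-add from P = (0, 27):
  bit 0 = 1: acc = O + (0, 27) = (0, 27)
  bit 1 = 1: acc = (0, 27) + (34, 21) = (7, 33)
  bit 2 = 0: acc unchanged = (7, 33)
  bit 3 = 1: acc = (7, 33) + (36, 30) = (19, 18)
  bit 4 = 1: acc = (19, 18) + (32, 13) = (33, 13)

27P = (33, 13)


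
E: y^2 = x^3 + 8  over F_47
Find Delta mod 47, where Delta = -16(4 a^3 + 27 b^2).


4 a^3 + 27 b^2 = 4*0^3 + 27*8^2 = 0 + 1728 = 1728
Delta = -16 * (1728) = -27648
Delta mod 47 = 35

Delta = 35 (mod 47)


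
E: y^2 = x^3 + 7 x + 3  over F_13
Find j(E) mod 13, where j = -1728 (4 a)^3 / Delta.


Delta = -16(4 a^3 + 27 b^2) mod 13 = 4
-1728 * (4 a)^3 = -1728 * (4*7)^3 mod 13 = 8
j = 8 * 4^(-1) mod 13 = 2

j = 2 (mod 13)


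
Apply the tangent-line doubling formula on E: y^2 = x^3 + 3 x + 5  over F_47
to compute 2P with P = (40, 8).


Doubling: s = (3 x1^2 + a) / (2 y1)
s = (3*40^2 + 3) / (2*8) mod 47 = 27
x3 = s^2 - 2 x1 mod 47 = 27^2 - 2*40 = 38
y3 = s (x1 - x3) - y1 mod 47 = 27 * (40 - 38) - 8 = 46

2P = (38, 46)


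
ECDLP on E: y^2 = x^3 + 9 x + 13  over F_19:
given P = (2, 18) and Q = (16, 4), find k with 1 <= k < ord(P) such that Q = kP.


Enumerate multiples of P until we hit Q = (16, 4):
  1P = (2, 18)
  2P = (16, 15)
  3P = (12, 14)
  4P = (12, 5)
  5P = (16, 4)
Match found at i = 5.

k = 5


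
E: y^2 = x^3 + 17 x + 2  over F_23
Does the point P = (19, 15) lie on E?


Check whether y^2 = x^3 + 17 x + 2 (mod 23) for (x, y) = (19, 15).
LHS: y^2 = 15^2 mod 23 = 18
RHS: x^3 + 17 x + 2 = 19^3 + 17*19 + 2 mod 23 = 8
LHS != RHS

No, not on the curve


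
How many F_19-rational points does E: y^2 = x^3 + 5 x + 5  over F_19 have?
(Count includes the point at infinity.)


For each x in F_19, count y with y^2 = x^3 + 5 x + 5 mod 19:
  x = 0: RHS = 5, y in [9, 10]  -> 2 point(s)
  x = 1: RHS = 11, y in [7, 12]  -> 2 point(s)
  x = 2: RHS = 4, y in [2, 17]  -> 2 point(s)
  x = 3: RHS = 9, y in [3, 16]  -> 2 point(s)
  x = 6: RHS = 4, y in [2, 17]  -> 2 point(s)
  x = 8: RHS = 6, y in [5, 14]  -> 2 point(s)
  x = 9: RHS = 0, y in [0]  -> 1 point(s)
  x = 11: RHS = 4, y in [2, 17]  -> 2 point(s)
  x = 12: RHS = 7, y in [8, 11]  -> 2 point(s)
  x = 13: RHS = 6, y in [5, 14]  -> 2 point(s)
  x = 14: RHS = 7, y in [8, 11]  -> 2 point(s)
  x = 15: RHS = 16, y in [4, 15]  -> 2 point(s)
  x = 16: RHS = 1, y in [1, 18]  -> 2 point(s)
  x = 17: RHS = 6, y in [5, 14]  -> 2 point(s)
Affine points: 27. Add the point at infinity: total = 28.

#E(F_19) = 28


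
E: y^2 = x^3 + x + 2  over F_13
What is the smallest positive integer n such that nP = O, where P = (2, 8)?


Compute successive multiples of P until we hit O:
  1P = (2, 8)
  2P = (9, 5)
  3P = (12, 0)
  4P = (9, 8)
  5P = (2, 5)
  6P = O

ord(P) = 6


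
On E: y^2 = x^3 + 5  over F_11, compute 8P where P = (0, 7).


k = 8 = 1000_2 (binary, LSB first: 0001)
Double-and-add from P = (0, 7):
  bit 0 = 0: acc unchanged = O
  bit 1 = 0: acc unchanged = O
  bit 2 = 0: acc unchanged = O
  bit 3 = 1: acc = O + (0, 4) = (0, 4)

8P = (0, 4)


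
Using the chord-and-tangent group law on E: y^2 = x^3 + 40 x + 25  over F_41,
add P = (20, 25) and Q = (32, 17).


P != Q, so use the chord formula.
s = (y2 - y1) / (x2 - x1) = (33) / (12) mod 41 = 13
x3 = s^2 - x1 - x2 mod 41 = 13^2 - 20 - 32 = 35
y3 = s (x1 - x3) - y1 mod 41 = 13 * (20 - 35) - 25 = 26

P + Q = (35, 26)


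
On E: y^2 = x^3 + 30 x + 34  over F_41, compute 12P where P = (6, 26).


k = 12 = 1100_2 (binary, LSB first: 0011)
Double-and-add from P = (6, 26):
  bit 0 = 0: acc unchanged = O
  bit 1 = 0: acc unchanged = O
  bit 2 = 1: acc = O + (12, 20) = (12, 20)
  bit 3 = 1: acc = (12, 20) + (15, 13) = (24, 8)

12P = (24, 8)


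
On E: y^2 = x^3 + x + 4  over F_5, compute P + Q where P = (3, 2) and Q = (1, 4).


P != Q, so use the chord formula.
s = (y2 - y1) / (x2 - x1) = (2) / (3) mod 5 = 4
x3 = s^2 - x1 - x2 mod 5 = 4^2 - 3 - 1 = 2
y3 = s (x1 - x3) - y1 mod 5 = 4 * (3 - 2) - 2 = 2

P + Q = (2, 2)


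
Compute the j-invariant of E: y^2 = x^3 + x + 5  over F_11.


Delta = -16(4 a^3 + 27 b^2) mod 11 = 4
-1728 * (4 a)^3 = -1728 * (4*1)^3 mod 11 = 2
j = 2 * 4^(-1) mod 11 = 6

j = 6 (mod 11)


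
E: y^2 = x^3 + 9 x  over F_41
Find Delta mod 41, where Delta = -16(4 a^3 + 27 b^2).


4 a^3 + 27 b^2 = 4*9^3 + 27*0^2 = 2916 + 0 = 2916
Delta = -16 * (2916) = -46656
Delta mod 41 = 2

Delta = 2 (mod 41)


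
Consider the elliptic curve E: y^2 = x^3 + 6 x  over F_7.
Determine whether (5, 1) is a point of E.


Check whether y^2 = x^3 + 6 x + 0 (mod 7) for (x, y) = (5, 1).
LHS: y^2 = 1^2 mod 7 = 1
RHS: x^3 + 6 x + 0 = 5^3 + 6*5 + 0 mod 7 = 1
LHS = RHS

Yes, on the curve


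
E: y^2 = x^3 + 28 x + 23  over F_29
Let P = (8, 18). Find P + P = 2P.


Doubling: s = (3 x1^2 + a) / (2 y1)
s = (3*8^2 + 28) / (2*18) mod 29 = 19
x3 = s^2 - 2 x1 mod 29 = 19^2 - 2*8 = 26
y3 = s (x1 - x3) - y1 mod 29 = 19 * (8 - 26) - 18 = 17

2P = (26, 17)


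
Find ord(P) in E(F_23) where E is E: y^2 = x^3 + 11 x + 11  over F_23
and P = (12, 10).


Compute successive multiples of P until we hit O:
  1P = (12, 10)
  2P = (3, 18)
  3P = (21, 21)
  4P = (2, 15)
  5P = (15, 3)
  6P = (4, 2)
  7P = (8, 17)
  8P = (19, 8)
  ... (continuing to 18P)
  18P = O

ord(P) = 18


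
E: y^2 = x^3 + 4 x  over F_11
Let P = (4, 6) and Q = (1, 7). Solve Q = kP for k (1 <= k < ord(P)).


Enumerate multiples of P until we hit Q = (1, 7):
  1P = (4, 6)
  2P = (1, 7)
Match found at i = 2.

k = 2


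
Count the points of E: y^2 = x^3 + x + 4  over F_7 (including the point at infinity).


For each x in F_7, count y with y^2 = x^3 + 1 x + 4 mod 7:
  x = 0: RHS = 4, y in [2, 5]  -> 2 point(s)
  x = 2: RHS = 0, y in [0]  -> 1 point(s)
  x = 4: RHS = 2, y in [3, 4]  -> 2 point(s)
  x = 5: RHS = 1, y in [1, 6]  -> 2 point(s)
  x = 6: RHS = 2, y in [3, 4]  -> 2 point(s)
Affine points: 9. Add the point at infinity: total = 10.

#E(F_7) = 10


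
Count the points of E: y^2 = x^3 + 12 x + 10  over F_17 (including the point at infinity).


For each x in F_17, count y with y^2 = x^3 + 12 x + 10 mod 17:
  x = 2: RHS = 8, y in [5, 12]  -> 2 point(s)
  x = 5: RHS = 8, y in [5, 12]  -> 2 point(s)
  x = 6: RHS = 9, y in [3, 14]  -> 2 point(s)
  x = 10: RHS = 8, y in [5, 12]  -> 2 point(s)
  x = 13: RHS = 0, y in [0]  -> 1 point(s)
  x = 14: RHS = 15, y in [7, 10]  -> 2 point(s)
Affine points: 11. Add the point at infinity: total = 12.

#E(F_17) = 12
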